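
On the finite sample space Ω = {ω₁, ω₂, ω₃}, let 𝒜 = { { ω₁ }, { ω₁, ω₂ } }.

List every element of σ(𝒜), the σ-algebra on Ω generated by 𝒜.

Seed the family with 𝒜 together with ∅ and Ω: { {}, { ω₁ }, { ω₁, ω₂ }, Ω }.
Iteration 1: +2 →
  { ω₃ }  = complement { ω₁, ω₂ }
  { ω₂, ω₃ }  = complement { ω₁ }
  — 6 sets.
Iteration 2 adds 1:
  { ω₁, ω₃ }  = { ω₃ } ∪ { ω₁ }
  — 7 sets.
Iteration 3: +1 →
  { ω₂ }  = complement { ω₁, ω₃ }
  — 8 sets.
Iteration 4: already closed under ᶜ and ∪.

|σ(𝒜)| = 8.  σ(𝒜) = { {}, { ω₁ }, { ω₂ }, { ω₃ }, { ω₁, ω₂ }, { ω₁, ω₃ }, { ω₂, ω₃ }, Ω }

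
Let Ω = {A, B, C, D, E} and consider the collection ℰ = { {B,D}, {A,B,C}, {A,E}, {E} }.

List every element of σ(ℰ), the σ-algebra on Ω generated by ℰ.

Start: ℰ ∪ {∅, Ω} = { {}, {E}, {A,E}, {B,D}, {A,B,C}, Ω }.
Round 1 adds 7:
  {D,E}  = complement {A,B,C}
  {A,C,E}  = complement {B,D}
  {B,C,D}  = complement {A,E}
  {B,D,E}  = {B,D} ∪ {E}
  {A,B,C,D}  = complement {E}
  {A,B,C,E}  = {A,B,C} ∪ {A,E}
  {A,B,D,E}  = {A,E} ∪ {B,D}
Round 2: +6 →
  {C}  = complement {A,B,D,E}
  {D}  = complement {A,B,C,E}
  {A,C}  = complement {B,D,E}
  {A,D,E}  = {D,E} ∪ {A,E}
  {A,C,D,E}  = {A,C,E} ∪ {D,E}
  {B,C,D,E}  = {B,C,D} ∪ {E}
Round 3. New:
  {A}  = complement {B,C,D,E}
  {B}  = complement {A,C,D,E}
  {B,C}  = complement {A,D,E}
  {C,D}  = {C} ∪ {D}
  {C,E}  = {E} ∪ {C}
  {A,C,D}  = {A,C} ∪ {D}
  {C,D,E}  = {D,E} ∪ {C}
Round 4. New:
  {A,B}  = complement {C,D,E}
  {A,D}  = {D} ∪ {A}
  {B,E}  = complement {A,C,D}
  {A,B,D}  = complement {C,E}
  {A,B,E}  = complement {C,D}
  {B,C,E}  = {B} ∪ {C,E}
After Round 5 the family is unchanged; done.

Therefore σ(ℰ) = { {}, {A}, {B}, {C}, {D}, {E}, {A,B}, {A,C}, {A,D}, {A,E}, {B,C}, {B,D}, {B,E}, {C,D}, {C,E}, {D,E}, {A,B,C}, {A,B,D}, {A,B,E}, {A,C,D}, {A,C,E}, {A,D,E}, {B,C,D}, {B,C,E}, {B,D,E}, {C,D,E}, {A,B,C,D}, {A,B,C,E}, {A,B,D,E}, {A,C,D,E}, {B,C,D,E}, Ω } (|σ(ℰ)| = 32).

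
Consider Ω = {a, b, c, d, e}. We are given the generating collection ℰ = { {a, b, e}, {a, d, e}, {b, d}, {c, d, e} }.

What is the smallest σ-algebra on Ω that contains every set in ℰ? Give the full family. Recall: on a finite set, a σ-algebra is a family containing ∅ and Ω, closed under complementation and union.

Seed the family with ℰ together with ∅ and Ω: { ∅, {b, d}, {a, b, e}, {a, d, e}, {c, d, e}, Ω }.
Step 1 (7 new):
  {a, b}  = Ω∖{c, d, e}
  {b, c}  = Ω∖{a, d, e}
  {c, d}  = Ω∖{a, b, e}
  {a, c, e}  = Ω∖{b, d}
  {a, b, d, e}  = {a, d, e} ∪ {a, b, e}
  {a, c, d, e}  = {a, d, e} ∪ {c, d, e}
  {b, c, d, e}  = {c, d, e} ∪ {b, d}
Step 2 adds 8:
  {a}  = Ω∖{b, c, d, e}
  {b}  = Ω∖{a, c, d, e}
  {c}  = Ω∖{a, b, d, e}
  {a, b, c}  = {a, b} ∪ {b, c}
  {a, b, d}  = {a, b} ∪ {b, d}
  {b, c, d}  = {c, d} ∪ {b, c}
  {a, b, c, d}  = {c, d} ∪ {a, b}
  {a, b, c, e}  = {a, b} ∪ {a, c, e}
Step 3 adds 7:
  {d}  = Ω∖{a, b, c, e}
  {e}  = Ω∖{a, b, c, d}
  {a, c}  = {c} ∪ {a}
  {a, e}  = Ω∖{b, c, d}
  {c, e}  = Ω∖{a, b, d}
  {d, e}  = Ω∖{a, b, c}
  {a, c, d}  = {c, d} ∪ {a}
Step 4 (4 new):
  {a, d}  = {d} ∪ {a}
  {b, e}  = Ω∖{a, c, d}
  {b, c, e}  = {b} ∪ {c, e}
  {b, d, e}  = Ω∖{a, c}
Step 5: closed — nothing new.

σ(ℰ) = { ∅, {a}, {b}, {c}, {d}, {e}, {a, b}, {a, c}, {a, d}, {a, e}, {b, c}, {b, d}, {b, e}, {c, d}, {c, e}, {d, e}, {a, b, c}, {a, b, d}, {a, b, e}, {a, c, d}, {a, c, e}, {a, d, e}, {b, c, d}, {b, c, e}, {b, d, e}, {c, d, e}, {a, b, c, d}, {a, b, c, e}, {a, b, d, e}, {a, c, d, e}, {b, c, d, e}, Ω }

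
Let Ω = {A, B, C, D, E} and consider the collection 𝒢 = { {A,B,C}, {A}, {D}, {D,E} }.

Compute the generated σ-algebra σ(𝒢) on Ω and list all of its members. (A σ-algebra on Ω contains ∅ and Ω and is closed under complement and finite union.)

σ(𝒢) (16 sets): { {}, {A}, {D}, {E}, {A,D}, {A,E}, {B,C}, {D,E}, {A,B,C}, {A,D,E}, {B,C,D}, {B,C,E}, {A,B,C,D}, {A,B,C,E}, {B,C,D,E}, Ω }

Derivation:
Initial family (6 sets): { {}, {A}, {D}, {D,E}, {A,B,C}, Ω }.
Step 1: +5 →
  {A,D}  = {D} ∪ {A}
  {A,D,E}  = {D,E} ∪ {A}
  {A,B,C,D}  = {A,B,C} ∪ {D}
  {A,B,C,E}  = {D}ᶜ
  {B,C,D,E}  = {A}ᶜ
Step 2 (3 new):
  {E}  = {A,B,C,D}ᶜ
  {B,C}  = {A,D,E}ᶜ
  {B,C,E}  = {A,D}ᶜ
Step 3 adds 2:
  {A,E}  = {E} ∪ {A}
  {B,C,D}  = {B,C} ∪ {D}
Step 4: already closed under ᶜ and ∪.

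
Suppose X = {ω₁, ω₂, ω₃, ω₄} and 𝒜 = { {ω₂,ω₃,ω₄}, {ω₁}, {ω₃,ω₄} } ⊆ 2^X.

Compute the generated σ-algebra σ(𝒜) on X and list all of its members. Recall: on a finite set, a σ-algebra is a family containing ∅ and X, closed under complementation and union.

σ(𝒜) = { {}, {ω₁}, {ω₂}, {ω₁,ω₂}, {ω₃,ω₄}, {ω₁,ω₃,ω₄}, {ω₂,ω₃,ω₄}, X }

Check:
Seed the family with 𝒜 together with ∅ and X: { {}, {ω₁}, {ω₃,ω₄}, {ω₂,ω₃,ω₄}, X }.
Pass 1. New:
  {ω₁,ω₂}  = X∖{ω₃,ω₄}
  {ω₁,ω₃,ω₄}  = {ω₃,ω₄} ∪ {ω₁}
Pass 2 adds 1:
  {ω₂}  = X∖{ω₁,ω₃,ω₄}
Pass 3: no new sets; the family is a σ-algebra.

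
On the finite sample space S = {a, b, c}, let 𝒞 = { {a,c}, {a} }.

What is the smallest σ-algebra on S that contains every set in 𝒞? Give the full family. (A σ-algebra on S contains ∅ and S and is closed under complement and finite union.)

Begin from { {}, {a}, {a,c}, S } (that is, 𝒞 plus ∅ and S).
Step 1: 2 new —
  {b}  = complement {a,c}
  {b,c}  = complement {a}
  (now 6)
Step 2 (1 new):
  {a,b}  = {b} ∪ {a}
  (now 7)
Step 3 (1 new):
  {c}  = complement {a,b}
  (now 8)
Step 4: no new sets; the family is a σ-algebra.

|σ(𝒞)| = 8.  σ(𝒞) = { {}, {a}, {b}, {c}, {a,b}, {a,c}, {b,c}, S }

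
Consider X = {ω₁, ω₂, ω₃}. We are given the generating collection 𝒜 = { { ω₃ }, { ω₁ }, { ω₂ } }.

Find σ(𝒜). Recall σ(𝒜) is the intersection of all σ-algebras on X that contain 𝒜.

Start: 𝒜 ∪ {∅, X} = { {  }, { ω₁ }, { ω₂ }, { ω₃ }, X }.
Round 1: 3 new —
  { ω₁, ω₂ }  = ᶜ of { ω₃ }
  { ω₁, ω₃ }  = ᶜ of { ω₂ }
  { ω₂, ω₃ }  = ᶜ of { ω₁ }
  — 8 sets.
Round 2: stable.

Therefore σ(𝒜) = { {  }, { ω₁ }, { ω₂ }, { ω₃ }, { ω₁, ω₂ }, { ω₁, ω₃ }, { ω₂, ω₃ }, X } (|σ(𝒜)| = 8).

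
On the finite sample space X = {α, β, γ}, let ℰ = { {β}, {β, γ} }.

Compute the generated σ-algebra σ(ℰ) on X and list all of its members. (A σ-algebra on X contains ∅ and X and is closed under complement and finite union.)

|σ(ℰ)| = 8.  σ(ℰ) = { {}, {α}, {β}, {γ}, {α, β}, {α, γ}, {β, γ}, X }

Check:
Seed the family with ℰ together with ∅ and X: { {}, {β}, {β, γ}, X }.
Step 1: +2 →
  {α}  = ᶜ of {β, γ}
  {α, γ}  = ᶜ of {β}
  |family| = 6
Step 2 (1 new):
  {α, β}  = {β} ∪ {α}
  |family| = 7
Step 3 (1 new):
  {γ}  = ᶜ of {α, β}
  |family| = 8
Step 4: stable.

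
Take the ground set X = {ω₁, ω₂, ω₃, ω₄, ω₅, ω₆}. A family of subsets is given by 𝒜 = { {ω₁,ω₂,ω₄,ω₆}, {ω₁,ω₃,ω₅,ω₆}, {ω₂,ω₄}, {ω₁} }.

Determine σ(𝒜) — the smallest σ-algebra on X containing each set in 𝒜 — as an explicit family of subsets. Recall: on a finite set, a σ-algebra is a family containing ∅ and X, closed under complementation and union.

Take S₀ = 𝒜 ∪ {∅, X} = { {}, {ω₁}, {ω₂,ω₄}, {ω₁,ω₂,ω₄,ω₆}, {ω₁,ω₃,ω₅,ω₆}, X }.
Step 1: 3 new —
  {ω₃,ω₅}  = complement {ω₁,ω₂,ω₄,ω₆}
  {ω₁,ω₂,ω₄}  = {ω₂,ω₄} ∪ {ω₁}
  {ω₂,ω₃,ω₄,ω₅,ω₆}  = complement {ω₁}
  — 9 sets.
Step 2. New:
  {ω₁,ω₃,ω₅}  = {ω₃,ω₅} ∪ {ω₁}
  {ω₃,ω₅,ω₆}  = complement {ω₁,ω₂,ω₄}
  {ω₂,ω₃,ω₄,ω₅}  = {ω₃,ω₅} ∪ {ω₂,ω₄}
  {ω₁,ω₂,ω₃,ω₄,ω₅}  = {ω₁,ω₂,ω₄} ∪ {ω₃,ω₅}
  — 13 sets.
Step 3: 3 new —
  {ω₆}  = complement {ω₁,ω₂,ω₃,ω₄,ω₅}
  {ω₁,ω₆}  = complement {ω₂,ω₃,ω₄,ω₅}
  {ω₂,ω₄,ω₆}  = complement {ω₁,ω₃,ω₅}
  — 16 sets.
After Step 4 the family is unchanged; done.

Hence σ(𝒜) has 16 members: { {}, {ω₁}, {ω₆}, {ω₁,ω₆}, {ω₂,ω₄}, {ω₃,ω₅}, {ω₁,ω₂,ω₄}, {ω₁,ω₃,ω₅}, {ω₂,ω₄,ω₆}, {ω₃,ω₅,ω₆}, {ω₁,ω₂,ω₄,ω₆}, {ω₁,ω₃,ω₅,ω₆}, {ω₂,ω₃,ω₄,ω₅}, {ω₁,ω₂,ω₃,ω₄,ω₅}, {ω₂,ω₃,ω₄,ω₅,ω₆}, X }.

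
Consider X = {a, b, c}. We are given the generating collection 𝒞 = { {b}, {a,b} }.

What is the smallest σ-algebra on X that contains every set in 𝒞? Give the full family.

Start: 𝒞 ∪ {∅, X} = { {}, {b}, {a,b}, X }.
Step 1. New:
  {c}  = complement {a,b}
  {a,c}  = complement {b}
  (now 6)
Step 2: 1 new —
  {b,c}  = {c} ∪ {b}
  (now 7)
Step 3: +1 →
  {a}  = complement {b,c}
  (now 8)
Step 4: stable.

Therefore σ(𝒞) = { {}, {a}, {b}, {c}, {a,b}, {a,c}, {b,c}, X } (|σ(𝒞)| = 8).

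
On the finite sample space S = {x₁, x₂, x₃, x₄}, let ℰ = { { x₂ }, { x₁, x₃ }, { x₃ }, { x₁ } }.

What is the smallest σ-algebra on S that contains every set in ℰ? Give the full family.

σ(ℰ) (16 sets): { {}, { x₁ }, { x₂ }, { x₃ }, { x₄ }, { x₁, x₂ }, { x₁, x₃ }, { x₁, x₄ }, { x₂, x₃ }, { x₂, x₄ }, { x₃, x₄ }, { x₁, x₂, x₃ }, { x₁, x₂, x₄ }, { x₁, x₃, x₄ }, { x₂, x₃, x₄ }, S }

Working:
Initial family (6 sets): { {}, { x₁ }, { x₂ }, { x₃ }, { x₁, x₃ }, S }.
Pass 1 (7 new):
  { x₁, x₂ }  = { x₂ } ∪ { x₁ }
  { x₂, x₃ }  = { x₃ } ∪ { x₂ }
  { x₂, x₄ }  = complement { x₁, x₃ }
  { x₁, x₂, x₃ }  = { x₁, x₃ } ∪ { x₂ }
  { x₁, x₂, x₄ }  = complement { x₃ }
  { x₁, x₃, x₄ }  = complement { x₂ }
  { x₂, x₃, x₄ }  = complement { x₁ }
  [13 total]
Pass 2 (3 new):
  { x₄ }  = complement { x₁, x₂, x₃ }
  { x₁, x₄ }  = complement { x₂, x₃ }
  { x₃, x₄ }  = complement { x₁, x₂ }
  [16 total]
Pass 3: already closed under ᶜ and ∪.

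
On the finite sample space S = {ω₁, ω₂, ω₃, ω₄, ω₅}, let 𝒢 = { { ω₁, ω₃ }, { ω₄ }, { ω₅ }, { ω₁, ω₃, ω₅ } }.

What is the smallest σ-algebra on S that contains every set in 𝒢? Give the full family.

Start: 𝒢 ∪ {∅, S} = { {  }, { ω₄ }, { ω₅ }, { ω₁, ω₃ }, { ω₁, ω₃, ω₅ }, S }.
Pass 1. New:
  { ω₂, ω₄ }  = { ω₁, ω₃, ω₅ }ᶜ
  { ω₄, ω₅ }  = { ω₄ } ∪ { ω₅ }
  { ω₁, ω₃, ω₄ }  = { ω₁, ω₃ } ∪ { ω₄ }
  { ω₂, ω₄, ω₅ }  = { ω₁, ω₃ }ᶜ
  { ω₁, ω₂, ω₃, ω₄ }  = { ω₅ }ᶜ
  { ω₁, ω₂, ω₃, ω₅ }  = { ω₄ }ᶜ
  { ω₁, ω₃, ω₄, ω₅ }  = { ω₄ } ∪ { ω₁, ω₃, ω₅ }
Pass 2. New:
  { ω₂ }  = { ω₁, ω₃, ω₄, ω₅ }ᶜ
  { ω₂, ω₅ }  = { ω₁, ω₃, ω₄ }ᶜ
  { ω₁, ω₂, ω₃ }  = { ω₄, ω₅ }ᶜ
Pass 3: no new sets; the family is a σ-algebra.

Therefore σ(𝒢) = { {  }, { ω₂ }, { ω₄ }, { ω₅ }, { ω₁, ω₃ }, { ω₂, ω₄ }, { ω₂, ω₅ }, { ω₄, ω₅ }, { ω₁, ω₂, ω₃ }, { ω₁, ω₃, ω₄ }, { ω₁, ω₃, ω₅ }, { ω₂, ω₄, ω₅ }, { ω₁, ω₂, ω₃, ω₄ }, { ω₁, ω₂, ω₃, ω₅ }, { ω₁, ω₃, ω₄, ω₅ }, S } (|σ(𝒢)| = 16).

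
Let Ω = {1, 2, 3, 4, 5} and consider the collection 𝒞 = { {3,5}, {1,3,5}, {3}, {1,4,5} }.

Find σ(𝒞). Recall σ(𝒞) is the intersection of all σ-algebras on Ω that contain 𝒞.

σ(𝒞) = { ∅, {1}, {2}, {3}, {4}, {5}, {1,2}, {1,3}, {1,4}, {1,5}, {2,3}, {2,4}, {2,5}, {3,4}, {3,5}, {4,5}, {1,2,3}, {1,2,4}, {1,2,5}, {1,3,4}, {1,3,5}, {1,4,5}, {2,3,4}, {2,3,5}, {2,4,5}, {3,4,5}, {1,2,3,4}, {1,2,3,5}, {1,2,4,5}, {1,3,4,5}, {2,3,4,5}, Ω }

Working:
Take S₀ = 𝒞 ∪ {∅, Ω} = { ∅, {3}, {3,5}, {1,3,5}, {1,4,5}, Ω }.
Round 1: +5 →
  {2,3}  = complement {1,4,5}
  {2,4}  = complement {1,3,5}
  {1,2,4}  = complement {3,5}
  {1,2,4,5}  = complement {3}
  {1,3,4,5}  = {1,4,5} ∪ {3}
  (now 11)
Round 2 adds 6:
  {2}  = complement {1,3,4,5}
  {2,3,4}  = {3} ∪ {2,4}
  {2,3,5}  = {2,3} ∪ {3,5}
  {1,2,3,4}  = {1,2,4} ∪ {3}
  {1,2,3,5}  = {1,3,5} ∪ {2,3}
  {2,3,4,5}  = {3,5} ∪ {2,4}
  (now 17)
Round 3 (5 new):
  {1}  = complement {2,3,4,5}
  {4}  = complement {1,2,3,5}
  {5}  = complement {1,2,3,4}
  {1,4}  = complement {2,3,5}
  {1,5}  = complement {2,3,4}
  (now 22)
Round 4. New:
  {1,2}  = {2} ∪ {1}
  {1,3}  = {3} ∪ {1}
  {2,5}  = {2} ∪ {5}
  {3,4}  = {3} ∪ {4}
  {4,5}  = {5} ∪ {4}
  {1,2,3}  = {2,3} ∪ {1}
  {1,2,5}  = {2} ∪ {1,5}
  {1,3,4}  = {3} ∪ {1,4}
  {2,4,5}  = {5} ∪ {2,4}
  {3,4,5}  = {4} ∪ {3,5}
  (now 32)
Round 5: already closed under ᶜ and ∪.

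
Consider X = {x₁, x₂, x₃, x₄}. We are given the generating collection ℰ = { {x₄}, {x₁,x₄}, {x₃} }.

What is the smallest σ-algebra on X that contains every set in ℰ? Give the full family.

Initial family (5 sets): { {}, {x₃}, {x₄}, {x₁,x₄}, X }.
Round 1 (5 new):
  {x₂,x₃}  = {x₁,x₄}ᶜ
  {x₃,x₄}  = {x₃} ∪ {x₄}
  {x₁,x₂,x₃}  = {x₄}ᶜ
  {x₁,x₂,x₄}  = {x₃}ᶜ
  {x₁,x₃,x₄}  = {x₃} ∪ {x₁,x₄}
Round 2: 3 new —
  {x₂}  = {x₁,x₃,x₄}ᶜ
  {x₁,x₂}  = {x₃,x₄}ᶜ
  {x₂,x₃,x₄}  = {x₃,x₄} ∪ {x₂,x₃}
Round 3: 2 new —
  {x₁}  = {x₂,x₃,x₄}ᶜ
  {x₂,x₄}  = {x₄} ∪ {x₂}
Round 4: +1 →
  {x₁,x₃}  = {x₂,x₄}ᶜ
After Round 5 the family is unchanged; done.

σ(ℰ) = { {}, {x₁}, {x₂}, {x₃}, {x₄}, {x₁,x₂}, {x₁,x₃}, {x₁,x₄}, {x₂,x₃}, {x₂,x₄}, {x₃,x₄}, {x₁,x₂,x₃}, {x₁,x₂,x₄}, {x₁,x₃,x₄}, {x₂,x₃,x₄}, X }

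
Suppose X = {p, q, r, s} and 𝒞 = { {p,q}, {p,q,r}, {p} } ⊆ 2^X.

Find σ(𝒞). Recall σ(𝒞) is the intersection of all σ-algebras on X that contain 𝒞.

|σ(𝒞)| = 16.  σ(𝒞) = { ∅, {p}, {q}, {r}, {s}, {p,q}, {p,r}, {p,s}, {q,r}, {q,s}, {r,s}, {p,q,r}, {p,q,s}, {p,r,s}, {q,r,s}, X }

Working:
Take S₀ = 𝒞 ∪ {∅, X} = { ∅, {p}, {p,q}, {p,q,r}, X }.
Pass 1. New:
  {s}  = ᶜ of {p,q,r}
  {r,s}  = ᶜ of {p,q}
  {q,r,s}  = ᶜ of {p}
  |family| = 8
Pass 2. New:
  {p,s}  = {s} ∪ {p}
  {p,q,s}  = {s} ∪ {p,q}
  {p,r,s}  = {r,s} ∪ {p}
  |family| = 11
Pass 3. New:
  {q}  = ᶜ of {p,r,s}
  {r}  = ᶜ of {p,q,s}
  {q,r}  = ᶜ of {p,s}
  |family| = 14
Pass 4: 2 new —
  {p,r}  = {r} ∪ {p}
  {q,s}  = {s} ∪ {q}
  |family| = 16
Pass 5: stable.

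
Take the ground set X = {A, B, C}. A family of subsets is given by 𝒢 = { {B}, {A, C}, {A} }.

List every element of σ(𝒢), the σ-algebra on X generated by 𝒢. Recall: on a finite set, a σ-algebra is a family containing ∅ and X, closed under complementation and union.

Answer: σ(𝒢) = { {}, {A}, {B}, {C}, {A, B}, {A, C}, {B, C}, X }

Trace:
Begin from { {}, {A}, {B}, {A, C}, X } (that is, 𝒢 plus ∅ and X).
Step 1 (2 new):
  {A, B}  = {B} ∪ {A}
  {B, C}  = ᶜ of {A}
Step 2: 1 new —
  {C}  = ᶜ of {A, B}
Step 3: closed — nothing new.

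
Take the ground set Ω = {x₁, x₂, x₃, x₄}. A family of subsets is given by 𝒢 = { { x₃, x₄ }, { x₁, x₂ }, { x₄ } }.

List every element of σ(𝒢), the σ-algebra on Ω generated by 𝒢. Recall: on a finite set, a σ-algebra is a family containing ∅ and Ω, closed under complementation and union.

Start: 𝒢 ∪ {∅, Ω} = { ∅, { x₄ }, { x₁, x₂ }, { x₃, x₄ }, Ω }.
Iteration 1. New:
  { x₁, x₂, x₃ }  = { x₄ }ᶜ
  { x₁, x₂, x₄ }  = { x₁, x₂ } ∪ { x₄ }
  — 7 sets.
Iteration 2: +1 →
  { x₃ }  = { x₁, x₂, x₄ }ᶜ
  — 8 sets.
Iteration 3: stable.

σ(𝒢) = { ∅, { x₃ }, { x₄ }, { x₁, x₂ }, { x₃, x₄ }, { x₁, x₂, x₃ }, { x₁, x₂, x₄ }, Ω }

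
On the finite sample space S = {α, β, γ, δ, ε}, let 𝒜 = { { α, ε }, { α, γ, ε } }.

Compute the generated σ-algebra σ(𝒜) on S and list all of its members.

σ(𝒜) = { {  }, { γ }, { α, ε }, { β, δ }, { α, γ, ε }, { β, γ, δ }, { α, β, δ, ε }, S }

Trace:
Initial family (4 sets): { {  }, { α, ε }, { α, γ, ε }, S }.
Pass 1. New:
  { β, δ }  = { α, γ, ε }ᶜ
  { β, γ, δ }  = { α, ε }ᶜ
  [6 total]
Pass 2. New:
  { α, β, δ, ε }  = { α, ε } ∪ { β, δ }
  [7 total]
Pass 3. New:
  { γ }  = { α, β, δ, ε }ᶜ
  [8 total]
After Pass 4 the family is unchanged; done.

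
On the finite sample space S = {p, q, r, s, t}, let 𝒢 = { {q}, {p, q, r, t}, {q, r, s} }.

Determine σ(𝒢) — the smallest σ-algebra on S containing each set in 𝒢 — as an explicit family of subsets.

σ(𝒢) (16 sets): { ∅, {q}, {r}, {s}, {p, t}, {q, r}, {q, s}, {r, s}, {p, q, t}, {p, r, t}, {p, s, t}, {q, r, s}, {p, q, r, t}, {p, q, s, t}, {p, r, s, t}, S }

Check:
Initial family (5 sets): { ∅, {q}, {q, r, s}, {p, q, r, t}, S }.
Round 1. New:
  {s}  = complement {p, q, r, t}
  {p, t}  = complement {q, r, s}
  {p, r, s, t}  = complement {q}
  — 8 sets.
Round 2 adds 3:
  {q, s}  = {s} ∪ {q}
  {p, q, t}  = {q} ∪ {p, t}
  {p, s, t}  = {s} ∪ {p, t}
  — 11 sets.
Round 3: 4 new —
  {q, r}  = complement {p, s, t}
  {r, s}  = complement {p, q, t}
  {p, r, t}  = complement {q, s}
  {p, q, s, t}  = {p, s, t} ∪ {p, q, t}
  — 15 sets.
Round 4 (1 new):
  {r}  = complement {p, q, s, t}
  — 16 sets.
Round 5: already closed under ᶜ and ∪.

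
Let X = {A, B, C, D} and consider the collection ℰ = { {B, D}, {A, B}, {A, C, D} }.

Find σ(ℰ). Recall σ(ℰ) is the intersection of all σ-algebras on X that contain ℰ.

Begin from { {}, {A, B}, {B, D}, {A, C, D}, X } (that is, ℰ plus ∅ and X).
Pass 1. New:
  {B}  = X∖{A, C, D}
  {A, C}  = X∖{B, D}
  {C, D}  = X∖{A, B}
  {A, B, D}  = {A, B} ∪ {B, D}
  |family| = 9
Pass 2: +3 →
  {C}  = X∖{A, B, D}
  {A, B, C}  = {A, B} ∪ {A, C}
  {B, C, D}  = {C, D} ∪ {B}
  |family| = 12
Pass 3: +3 →
  {A}  = X∖{B, C, D}
  {D}  = X∖{A, B, C}
  {B, C}  = {C} ∪ {B}
  |family| = 15
Pass 4 (1 new):
  {A, D}  = X∖{B, C}
  |family| = 16
Pass 5 adds nothing — fixpoint reached.

σ(ℰ) = { {}, {A}, {B}, {C}, {D}, {A, B}, {A, C}, {A, D}, {B, C}, {B, D}, {C, D}, {A, B, C}, {A, B, D}, {A, C, D}, {B, C, D}, X }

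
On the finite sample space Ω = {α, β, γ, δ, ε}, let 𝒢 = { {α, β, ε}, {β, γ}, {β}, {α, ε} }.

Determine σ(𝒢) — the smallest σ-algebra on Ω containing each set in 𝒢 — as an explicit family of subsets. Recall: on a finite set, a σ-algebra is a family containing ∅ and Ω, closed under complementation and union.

Take S₀ = 𝒢 ∪ {∅, Ω} = { {}, {β}, {α, ε}, {β, γ}, {α, β, ε}, Ω }.
Step 1. New:
  {γ, δ}  = {α, β, ε}ᶜ
  {α, δ, ε}  = {β, γ}ᶜ
  {β, γ, δ}  = {α, ε}ᶜ
  {α, β, γ, ε}  = {α, β, ε} ∪ {β, γ}
  {α, γ, δ, ε}  = {β}ᶜ
  — 11 sets.
Step 2: +2 →
  {δ}  = {α, β, γ, ε}ᶜ
  {α, β, δ, ε}  = {α, δ, ε} ∪ {β}
  — 13 sets.
Step 3 adds 2:
  {γ}  = {α, β, δ, ε}ᶜ
  {β, δ}  = {δ} ∪ {β}
  — 15 sets.
Step 4 adds 1:
  {α, γ, ε}  = {β, δ}ᶜ
  — 16 sets.
Step 5 adds nothing — fixpoint reached.

Hence σ(𝒢) has 16 members: { {}, {β}, {γ}, {δ}, {α, ε}, {β, γ}, {β, δ}, {γ, δ}, {α, β, ε}, {α, γ, ε}, {α, δ, ε}, {β, γ, δ}, {α, β, γ, ε}, {α, β, δ, ε}, {α, γ, δ, ε}, Ω }.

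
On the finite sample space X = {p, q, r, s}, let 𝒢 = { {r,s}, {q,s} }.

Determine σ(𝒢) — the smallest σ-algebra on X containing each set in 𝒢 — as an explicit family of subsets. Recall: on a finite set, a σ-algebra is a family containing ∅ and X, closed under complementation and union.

Initial family (4 sets): { ∅, {q,s}, {r,s}, X }.
Step 1 adds 3:
  {p,q}  = {r,s}ᶜ
  {p,r}  = {q,s}ᶜ
  {q,r,s}  = {r,s} ∪ {q,s}
  — 7 sets.
Step 2. New:
  {p}  = {q,r,s}ᶜ
  {p,q,r}  = {p,q} ∪ {p,r}
  {p,q,s}  = {p,q} ∪ {q,s}
  {p,r,s}  = {r,s} ∪ {p,r}
  — 11 sets.
Step 3. New:
  {q}  = {p,r,s}ᶜ
  {r}  = {p,q,s}ᶜ
  {s}  = {p,q,r}ᶜ
  — 14 sets.
Step 4: 2 new —
  {p,s}  = {s} ∪ {p}
  {q,r}  = {r} ∪ {q}
  — 16 sets.
Step 5: stable.

|σ(𝒢)| = 16.  σ(𝒢) = { ∅, {p}, {q}, {r}, {s}, {p,q}, {p,r}, {p,s}, {q,r}, {q,s}, {r,s}, {p,q,r}, {p,q,s}, {p,r,s}, {q,r,s}, X }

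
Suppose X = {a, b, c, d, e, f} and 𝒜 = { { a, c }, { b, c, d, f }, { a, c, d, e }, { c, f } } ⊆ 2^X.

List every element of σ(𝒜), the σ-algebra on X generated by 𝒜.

|σ(𝒜)| = 64.  σ(𝒜) = { ∅, { a }, { b }, { c }, { d }, { e }, { f }, { a, b }, { a, c }, { a, d }, { a, e }, { a, f }, { b, c }, { b, d }, { b, e }, { b, f }, { c, d }, { c, e }, { c, f }, { d, e }, { d, f }, { e, f }, { a, b, c }, { a, b, d }, { a, b, e }, { a, b, f }, { a, c, d }, { a, c, e }, { a, c, f }, { a, d, e }, { a, d, f }, { a, e, f }, { b, c, d }, { b, c, e }, { b, c, f }, { b, d, e }, { b, d, f }, { b, e, f }, { c, d, e }, { c, d, f }, { c, e, f }, { d, e, f }, { a, b, c, d }, { a, b, c, e }, { a, b, c, f }, { a, b, d, e }, { a, b, d, f }, { a, b, e, f }, { a, c, d, e }, { a, c, d, f }, { a, c, e, f }, { a, d, e, f }, { b, c, d, e }, { b, c, d, f }, { b, c, e, f }, { b, d, e, f }, { c, d, e, f }, { a, b, c, d, e }, { a, b, c, d, f }, { a, b, c, e, f }, { a, b, d, e, f }, { a, c, d, e, f }, { b, c, d, e, f }, X }

Working:
Take S₀ = 𝒜 ∪ {∅, X} = { ∅, { a, c }, { c, f }, { a, c, d, e }, { b, c, d, f }, X }.
Round 1: +7 →
  { a, e }  = X∖{ b, c, d, f }
  { b, f }  = X∖{ a, c, d, e }
  { a, c, f }  = { a, c } ∪ { c, f }
  { a, b, d, e }  = X∖{ c, f }
  { b, d, e, f }  = X∖{ a, c }
  { a, b, c, d, f }  = { b, c, d, f } ∪ { a, c }
  { a, c, d, e, f }  = { a, c, d, e } ∪ { c, f }
  — 13 sets.
Round 2: +11 →
  { b }  = X∖{ a, c, d, e, f }
  { e }  = X∖{ a, b, c, d, f }
  { a, c, e }  = { a, c } ∪ { a, e }
  { b, c, f }  = { b, f } ∪ { c, f }
  { b, d, e }  = X∖{ a, c, f }
  { a, b, c, f }  = { a, c, f } ∪ { b, f }
  { a, b, e, f }  = { b, f } ∪ { a, e }
  { a, c, e, f }  = { a, c, f } ∪ { a, e }
  { a, b, c, d, e }  = { a, b, d, e } ∪ { a, c, d, e }
  { a, b, d, e, f }  = { b, f } ∪ { a, b, d, e }
  { b, c, d, e, f }  = { b, d, e, f } ∪ { b, c, d, f }
  — 24 sets.
Round 3: 16 new —
  { a }  = X∖{ b, c, d, e, f }
  { c }  = X∖{ a, b, d, e, f }
  { f }  = X∖{ a, b, c, d, e }
  { b, d }  = X∖{ a, c, e, f }
  { b, e }  = { b } ∪ { e }
  { c, d }  = X∖{ a, b, e, f }
  { d, e }  = X∖{ a, b, c, f }
  { a, b, c }  = { b } ∪ { a, c }
  { a, b, e }  = { b } ∪ { a, e }
  { a, d, e }  = X∖{ b, c, f }
  { b, d, f }  = X∖{ a, c, e }
  { b, e, f }  = { b, f } ∪ { e }
  { c, e, f }  = { e } ∪ { c, f }
  { a, b, c, e }  = { a, c, e } ∪ { b }
  { b, c, e, f }  = { b, c, f } ∪ { e }
  { a, b, c, e, f }  = { a, c, f } ∪ { a, b, e, f }
  — 40 sets.
Round 4 adds 23:
  { d }  = X∖{ a, b, c, e, f }
  { a, b }  = { b } ∪ { a }
  { a, d }  = X∖{ b, c, e, f }
  { a, f }  = { a } ∪ { f }
  { b, c }  = { b } ∪ { c }
  { c, e }  = { c } ∪ { e }
  { d, f }  = X∖{ a, b, c, e }
  { e, f }  = { f } ∪ { e }
  { a, b, d }  = X∖{ c, e, f }
  { a, b, f }  = { b, f } ∪ { a }
  { a, c, d }  = X∖{ b, e, f }
  { a, e, f }  = { a, e } ∪ { f }
  { b, c, d }  = { c, d } ∪ { b }
  { b, c, e }  = { c } ∪ { b, e }
  { c, d, e }  = { c, d } ∪ { d, e }
  { c, d, f }  = X∖{ a, b, e }
  { d, e, f }  = X∖{ a, b, c }
  { a, b, c, d }  = { c, d } ∪ { a, b, c }
  { a, b, d, f }  = { b, d, f } ∪ { a }
  { a, c, d, f }  = X∖{ b, e }
  { a, d, e, f }  = { a, d, e } ∪ { f }
  { b, c, d, e }  = { c, d } ∪ { b, d, e }
  { c, d, e, f }  = { c, d } ∪ { c, e, f }
  — 63 sets.
Round 5 adds 1:
  { a, d, f }  = X∖{ b, c, e }
  — 64 sets.
Round 6: stable.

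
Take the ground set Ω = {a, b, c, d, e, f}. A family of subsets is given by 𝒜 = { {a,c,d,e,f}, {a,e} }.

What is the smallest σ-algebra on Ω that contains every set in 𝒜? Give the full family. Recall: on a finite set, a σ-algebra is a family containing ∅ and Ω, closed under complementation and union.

|σ(𝒜)| = 8.  σ(𝒜) = { ∅, {b}, {a,e}, {a,b,e}, {c,d,f}, {b,c,d,f}, {a,c,d,e,f}, Ω }

Trace:
Start: 𝒜 ∪ {∅, Ω} = { ∅, {a,e}, {a,c,d,e,f}, Ω }.
Iteration 1: +2 →
  {b}  = {a,c,d,e,f}ᶜ
  {b,c,d,f}  = {a,e}ᶜ
  (now 6)
Iteration 2 (1 new):
  {a,b,e}  = {a,e} ∪ {b}
  (now 7)
Iteration 3: +1 →
  {c,d,f}  = {a,b,e}ᶜ
  (now 8)
Iteration 4: closed — nothing new.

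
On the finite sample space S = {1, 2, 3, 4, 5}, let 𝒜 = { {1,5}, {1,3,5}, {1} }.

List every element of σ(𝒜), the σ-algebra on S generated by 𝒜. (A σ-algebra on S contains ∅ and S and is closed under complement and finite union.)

Begin from { ∅, {1}, {1,5}, {1,3,5}, S } (that is, 𝒜 plus ∅ and S).
Step 1. New:
  {2,4}  = S∖{1,3,5}
  {2,3,4}  = S∖{1,5}
  {2,3,4,5}  = S∖{1}
Step 2. New:
  {1,2,4}  = {1} ∪ {2,4}
  {1,2,3,4}  = {2,3,4} ∪ {1}
  {1,2,4,5}  = {2,4} ∪ {1,5}
Step 3. New:
  {3}  = S∖{1,2,4,5}
  {5}  = S∖{1,2,3,4}
  {3,5}  = S∖{1,2,4}
Step 4. New:
  {1,3}  = {3} ∪ {1}
  {2,4,5}  = {2,4} ∪ {5}
After Step 5 the family is unchanged; done.

σ(𝒜) = { ∅, {1}, {3}, {5}, {1,3}, {1,5}, {2,4}, {3,5}, {1,2,4}, {1,3,5}, {2,3,4}, {2,4,5}, {1,2,3,4}, {1,2,4,5}, {2,3,4,5}, S }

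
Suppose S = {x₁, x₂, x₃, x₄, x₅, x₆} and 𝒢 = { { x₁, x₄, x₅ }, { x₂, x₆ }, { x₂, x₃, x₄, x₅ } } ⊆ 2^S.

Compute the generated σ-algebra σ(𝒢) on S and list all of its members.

|σ(𝒢)| = 32.  σ(𝒢) = { {  }, { x₁ }, { x₂ }, { x₃ }, { x₆ }, { x₁, x₂ }, { x₁, x₃ }, { x₁, x₆ }, { x₂, x₃ }, { x₂, x₆ }, { x₃, x₆ }, { x₄, x₅ }, { x₁, x₂, x₃ }, { x₁, x₂, x₆ }, { x₁, x₃, x₆ }, { x₁, x₄, x₅ }, { x₂, x₃, x₆ }, { x₂, x₄, x₅ }, { x₃, x₄, x₅ }, { x₄, x₅, x₆ }, { x₁, x₂, x₃, x₆ }, { x₁, x₂, x₄, x₅ }, { x₁, x₃, x₄, x₅ }, { x₁, x₄, x₅, x₆ }, { x₂, x₃, x₄, x₅ }, { x₂, x₄, x₅, x₆ }, { x₃, x₄, x₅, x₆ }, { x₁, x₂, x₃, x₄, x₅ }, { x₁, x₂, x₄, x₅, x₆ }, { x₁, x₃, x₄, x₅, x₆ }, { x₂, x₃, x₄, x₅, x₆ }, S }

Trace:
Initial family (5 sets): { {  }, { x₂, x₆ }, { x₁, x₄, x₅ }, { x₂, x₃, x₄, x₅ }, S }.
Pass 1 (6 new):
  { x₁, x₆ }  = ᶜ of { x₂, x₃, x₄, x₅ }
  { x₂, x₃, x₆ }  = ᶜ of { x₁, x₄, x₅ }
  { x₁, x₃, x₄, x₅ }  = ᶜ of { x₂, x₆ }
  { x₁, x₂, x₃, x₄, x₅ }  = { x₁, x₄, x₅ } ∪ { x₂, x₃, x₄, x₅ }
  { x₁, x₂, x₄, x₅, x₆ }  = { x₁, x₄, x₅ } ∪ { x₂, x₆ }
  { x₂, x₃, x₄, x₅, x₆ }  = { x₂, x₆ } ∪ { x₂, x₃, x₄, x₅ }
Pass 2 adds 7:
  { x₁ }  = ᶜ of { x₂, x₃, x₄, x₅, x₆ }
  { x₃ }  = ᶜ of { x₁, x₂, x₄, x₅, x₆ }
  { x₆ }  = ᶜ of { x₁, x₂, x₃, x₄, x₅ }
  { x₁, x₂, x₆ }  = { x₁, x₆ } ∪ { x₂, x₆ }
  { x₁, x₂, x₃, x₆ }  = { x₁, x₆ } ∪ { x₂, x₃, x₆ }
  { x₁, x₄, x₅, x₆ }  = { x₁, x₄, x₅ } ∪ { x₁, x₆ }
  { x₁, x₃, x₄, x₅, x₆ }  = { x₁, x₆ } ∪ { x₁, x₃, x₄, x₅ }
Pass 3. New:
  { x₂ }  = ᶜ of { x₁, x₃, x₄, x₅, x₆ }
  { x₁, x₃ }  = { x₃ } ∪ { x₁ }
  { x₂, x₃ }  = ᶜ of { x₁, x₄, x₅, x₆ }
  { x₃, x₆ }  = { x₃ } ∪ { x₆ }
  { x₄, x₅ }  = ᶜ of { x₁, x₂, x₃, x₆ }
  { x₁, x₃, x₆ }  = { x₃ } ∪ { x₁, x₆ }
  { x₃, x₄, x₅ }  = ᶜ of { x₁, x₂, x₆ }
Pass 4: +7 →
  { x₁, x₂ }  = { x₂ } ∪ { x₁ }
  { x₁, x₂, x₃ }  = { x₂ } ∪ { x₁, x₃ }
  { x₂, x₄, x₅ }  = ᶜ of { x₁, x₃, x₆ }
  { x₄, x₅, x₆ }  = { x₆ } ∪ { x₄, x₅ }
  { x₁, x₂, x₄, x₅ }  = ᶜ of { x₃, x₆ }
  { x₂, x₄, x₅, x₆ }  = ᶜ of { x₁, x₃ }
  { x₃, x₄, x₅, x₆ }  = { x₃, x₄, x₅ } ∪ { x₆ }
After Pass 5 the family is unchanged; done.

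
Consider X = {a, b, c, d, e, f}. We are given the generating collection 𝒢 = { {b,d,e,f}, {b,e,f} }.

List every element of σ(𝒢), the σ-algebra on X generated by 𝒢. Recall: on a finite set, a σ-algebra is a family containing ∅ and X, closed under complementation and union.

|σ(𝒢)| = 8.  σ(𝒢) = { {}, {d}, {a,c}, {a,c,d}, {b,e,f}, {b,d,e,f}, {a,b,c,e,f}, X }

Trace:
Take S₀ = 𝒢 ∪ {∅, X} = { {}, {b,e,f}, {b,d,e,f}, X }.
Iteration 1 adds 2:
  {a,c}  = {b,d,e,f}ᶜ
  {a,c,d}  = {b,e,f}ᶜ
  [6 total]
Iteration 2: +1 →
  {a,b,c,e,f}  = {a,c} ∪ {b,e,f}
  [7 total]
Iteration 3. New:
  {d}  = {a,b,c,e,f}ᶜ
  [8 total]
Iteration 4: closed — nothing new.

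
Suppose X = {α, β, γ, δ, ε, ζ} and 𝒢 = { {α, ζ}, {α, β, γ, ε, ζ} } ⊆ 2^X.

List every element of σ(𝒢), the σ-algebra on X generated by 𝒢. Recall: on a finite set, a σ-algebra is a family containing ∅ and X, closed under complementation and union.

|σ(𝒢)| = 8.  σ(𝒢) = { {}, {δ}, {α, ζ}, {α, δ, ζ}, {β, γ, ε}, {β, γ, δ, ε}, {α, β, γ, ε, ζ}, X }

Check:
Start: 𝒢 ∪ {∅, X} = { {}, {α, ζ}, {α, β, γ, ε, ζ}, X }.
Pass 1 (2 new):
  {δ}  = ᶜ of {α, β, γ, ε, ζ}
  {β, γ, δ, ε}  = ᶜ of {α, ζ}
  |family| = 6
Pass 2 adds 1:
  {α, δ, ζ}  = {α, ζ} ∪ {δ}
  |family| = 7
Pass 3. New:
  {β, γ, ε}  = ᶜ of {α, δ, ζ}
  |family| = 8
Pass 4: stable.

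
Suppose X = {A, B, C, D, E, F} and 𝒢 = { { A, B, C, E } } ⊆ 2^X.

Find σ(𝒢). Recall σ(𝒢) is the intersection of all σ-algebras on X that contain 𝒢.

Answer: σ(𝒢) = { {}, { D, F }, { A, B, C, E }, X }

Working:
Start: 𝒢 ∪ {∅, X} = { {}, { A, B, C, E }, X }.
Step 1 (1 new):
  { D, F }  = { A, B, C, E }ᶜ
Step 2 adds nothing — fixpoint reached.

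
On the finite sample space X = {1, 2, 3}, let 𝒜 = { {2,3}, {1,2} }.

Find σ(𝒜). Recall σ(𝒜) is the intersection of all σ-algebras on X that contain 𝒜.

Answer: σ(𝒜) = { {}, {1}, {2}, {3}, {1,2}, {1,3}, {2,3}, X }

Check:
Initial family (4 sets): { {}, {1,2}, {2,3}, X }.
Step 1: +2 →
  {1}  = {2,3}ᶜ
  {3}  = {1,2}ᶜ
  (now 6)
Step 2 (1 new):
  {1,3}  = {3} ∪ {1}
  (now 7)
Step 3 (1 new):
  {2}  = {1,3}ᶜ
  (now 8)
Step 4: stable.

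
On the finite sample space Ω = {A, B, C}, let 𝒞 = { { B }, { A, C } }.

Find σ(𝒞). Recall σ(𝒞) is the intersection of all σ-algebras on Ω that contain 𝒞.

σ(𝒞) (4 sets): { {}, { B }, { A, C }, Ω }

Trace:
Begin from { {}, { B }, { A, C }, Ω } (that is, 𝒞 plus ∅ and Ω).
Round 1: already closed under ᶜ and ∪.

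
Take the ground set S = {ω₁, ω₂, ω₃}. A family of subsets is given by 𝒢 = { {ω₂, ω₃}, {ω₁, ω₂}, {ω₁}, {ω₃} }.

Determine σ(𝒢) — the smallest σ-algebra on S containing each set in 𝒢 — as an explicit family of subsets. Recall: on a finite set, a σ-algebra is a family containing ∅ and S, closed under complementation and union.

Answer: σ(𝒢) = { {}, {ω₁}, {ω₂}, {ω₃}, {ω₁, ω₂}, {ω₁, ω₃}, {ω₂, ω₃}, S }

Trace:
Begin from { {}, {ω₁}, {ω₃}, {ω₁, ω₂}, {ω₂, ω₃}, S } (that is, 𝒢 plus ∅ and S).
Round 1: +1 →
  {ω₁, ω₃}  = {ω₃} ∪ {ω₁}
Round 2: 1 new —
  {ω₂}  = complement {ω₁, ω₃}
Round 3: closed — nothing new.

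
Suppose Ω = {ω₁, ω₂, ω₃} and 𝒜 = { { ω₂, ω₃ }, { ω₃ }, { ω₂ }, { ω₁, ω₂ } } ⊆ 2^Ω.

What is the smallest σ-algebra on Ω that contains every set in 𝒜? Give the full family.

Take S₀ = 𝒜 ∪ {∅, Ω} = { {  }, { ω₂ }, { ω₃ }, { ω₁, ω₂ }, { ω₂, ω₃ }, Ω }.
Pass 1: +2 →
  { ω₁ }  = Ω∖{ ω₂, ω₃ }
  { ω₁, ω₃ }  = Ω∖{ ω₂ }
  |family| = 8
Pass 2 adds nothing — fixpoint reached.

|σ(𝒜)| = 8.  σ(𝒜) = { {  }, { ω₁ }, { ω₂ }, { ω₃ }, { ω₁, ω₂ }, { ω₁, ω₃ }, { ω₂, ω₃ }, Ω }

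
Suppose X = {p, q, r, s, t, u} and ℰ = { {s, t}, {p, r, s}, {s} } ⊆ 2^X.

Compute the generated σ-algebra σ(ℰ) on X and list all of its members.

Begin from { {}, {s}, {s, t}, {p, r, s}, X } (that is, ℰ plus ∅ and X).
Iteration 1: 4 new —
  {q, t, u}  = ᶜ of {p, r, s}
  {p, q, r, u}  = ᶜ of {s, t}
  {p, r, s, t}  = {s, t} ∪ {p, r, s}
  {p, q, r, t, u}  = ᶜ of {s}
Iteration 2 (3 new):
  {q, u}  = ᶜ of {p, r, s, t}
  {q, s, t, u}  = {q, t, u} ∪ {s, t}
  {p, q, r, s, u}  = {p, q, r, u} ∪ {p, r, s}
Iteration 3. New:
  {t}  = ᶜ of {p, q, r, s, u}
  {p, r}  = ᶜ of {q, s, t, u}
  {q, s, u}  = {s} ∪ {q, u}
Iteration 4: 1 new —
  {p, r, t}  = ᶜ of {q, s, u}
After Iteration 5 the family is unchanged; done.

|σ(ℰ)| = 16.  σ(ℰ) = { {}, {s}, {t}, {p, r}, {q, u}, {s, t}, {p, r, s}, {p, r, t}, {q, s, u}, {q, t, u}, {p, q, r, u}, {p, r, s, t}, {q, s, t, u}, {p, q, r, s, u}, {p, q, r, t, u}, X }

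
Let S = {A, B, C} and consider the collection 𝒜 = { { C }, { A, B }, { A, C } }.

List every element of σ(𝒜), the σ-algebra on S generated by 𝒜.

Seed the family with 𝒜 together with ∅ and S: { {}, { C }, { A, B }, { A, C }, S }.
Step 1: 1 new —
  { B }  = complement { A, C }
  (now 6)
Step 2 (1 new):
  { B, C }  = { C } ∪ { B }
  (now 7)
Step 3: +1 →
  { A }  = complement { B, C }
  (now 8)
Step 4: already closed under ᶜ and ∪.

Therefore σ(𝒜) = { {}, { A }, { B }, { C }, { A, B }, { A, C }, { B, C }, S } (|σ(𝒜)| = 8).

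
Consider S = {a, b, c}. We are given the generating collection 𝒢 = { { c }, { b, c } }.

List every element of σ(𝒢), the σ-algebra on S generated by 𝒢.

σ(𝒢) (8 sets): { {}, { a }, { b }, { c }, { a, b }, { a, c }, { b, c }, S }

Derivation:
Initial family (4 sets): { {}, { c }, { b, c }, S }.
Iteration 1 (2 new):
  { a }  = { b, c }ᶜ
  { a, b }  = { c }ᶜ
  [6 total]
Iteration 2. New:
  { a, c }  = { c } ∪ { a }
  [7 total]
Iteration 3. New:
  { b }  = { a, c }ᶜ
  [8 total]
After Iteration 4 the family is unchanged; done.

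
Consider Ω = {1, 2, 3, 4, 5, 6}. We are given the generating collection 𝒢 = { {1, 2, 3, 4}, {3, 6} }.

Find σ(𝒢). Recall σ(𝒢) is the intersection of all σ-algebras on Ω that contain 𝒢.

Start: 𝒢 ∪ {∅, Ω} = { {}, {3, 6}, {1, 2, 3, 4}, Ω }.
Pass 1: 3 new —
  {5, 6}  = complement {1, 2, 3, 4}
  {1, 2, 4, 5}  = complement {3, 6}
  {1, 2, 3, 4, 6}  = {3, 6} ∪ {1, 2, 3, 4}
  (now 7)
Pass 2 adds 4:
  {5}  = complement {1, 2, 3, 4, 6}
  {3, 5, 6}  = {5, 6} ∪ {3, 6}
  {1, 2, 3, 4, 5}  = {1, 2, 3, 4} ∪ {1, 2, 4, 5}
  {1, 2, 4, 5, 6}  = {5, 6} ∪ {1, 2, 4, 5}
  (now 11)
Pass 3 adds 3:
  {3}  = complement {1, 2, 4, 5, 6}
  {6}  = complement {1, 2, 3, 4, 5}
  {1, 2, 4}  = complement {3, 5, 6}
  (now 14)
Pass 4: +2 →
  {3, 5}  = {3} ∪ {5}
  {1, 2, 4, 6}  = {1, 2, 4} ∪ {6}
  (now 16)
After Pass 5 the family is unchanged; done.

Hence σ(𝒢) has 16 members: { {}, {3}, {5}, {6}, {3, 5}, {3, 6}, {5, 6}, {1, 2, 4}, {3, 5, 6}, {1, 2, 3, 4}, {1, 2, 4, 5}, {1, 2, 4, 6}, {1, 2, 3, 4, 5}, {1, 2, 3, 4, 6}, {1, 2, 4, 5, 6}, Ω }.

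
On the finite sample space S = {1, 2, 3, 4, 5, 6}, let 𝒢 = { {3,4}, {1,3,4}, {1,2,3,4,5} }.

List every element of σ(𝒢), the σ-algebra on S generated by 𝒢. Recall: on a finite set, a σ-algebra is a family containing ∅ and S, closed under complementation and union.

σ(𝒢) (16 sets): { {}, {1}, {6}, {1,6}, {2,5}, {3,4}, {1,2,5}, {1,3,4}, {2,5,6}, {3,4,6}, {1,2,5,6}, {1,3,4,6}, {2,3,4,5}, {1,2,3,4,5}, {2,3,4,5,6}, S }

Check:
Initial family (5 sets): { {}, {3,4}, {1,3,4}, {1,2,3,4,5}, S }.
Pass 1: 3 new —
  {6}  = ᶜ of {1,2,3,4,5}
  {2,5,6}  = ᶜ of {1,3,4}
  {1,2,5,6}  = ᶜ of {3,4}
  — 8 sets.
Pass 2: 3 new —
  {3,4,6}  = {6} ∪ {3,4}
  {1,3,4,6}  = {6} ∪ {1,3,4}
  {2,3,4,5,6}  = {3,4} ∪ {2,5,6}
  — 11 sets.
Pass 3: +3 →
  {1}  = ᶜ of {2,3,4,5,6}
  {2,5}  = ᶜ of {1,3,4,6}
  {1,2,5}  = ᶜ of {3,4,6}
  — 14 sets.
Pass 4 (2 new):
  {1,6}  = {6} ∪ {1}
  {2,3,4,5}  = {2,5} ∪ {3,4}
  — 16 sets.
Pass 5: stable.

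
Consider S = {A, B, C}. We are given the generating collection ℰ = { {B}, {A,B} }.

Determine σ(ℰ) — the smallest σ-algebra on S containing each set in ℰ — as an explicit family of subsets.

Seed the family with ℰ together with ∅ and S: { {}, {B}, {A,B}, S }.
Round 1. New:
  {C}  = ᶜ of {A,B}
  {A,C}  = ᶜ of {B}
  |family| = 6
Round 2. New:
  {B,C}  = {C} ∪ {B}
  |family| = 7
Round 3: 1 new —
  {A}  = ᶜ of {B,C}
  |family| = 8
Round 4: closed — nothing new.

Therefore σ(ℰ) = { {}, {A}, {B}, {C}, {A,B}, {A,C}, {B,C}, S } (|σ(ℰ)| = 8).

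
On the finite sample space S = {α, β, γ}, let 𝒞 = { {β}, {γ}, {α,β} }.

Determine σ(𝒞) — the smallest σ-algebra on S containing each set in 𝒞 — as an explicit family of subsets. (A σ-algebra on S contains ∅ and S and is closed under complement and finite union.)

σ(𝒞) = { {}, {α}, {β}, {γ}, {α,β}, {α,γ}, {β,γ}, S }

Check:
Seed the family with 𝒞 together with ∅ and S: { {}, {β}, {γ}, {α,β}, S }.
Iteration 1 adds 2:
  {α,γ}  = S∖{β}
  {β,γ}  = {γ} ∪ {β}
  |family| = 7
Iteration 2 (1 new):
  {α}  = S∖{β,γ}
  |family| = 8
Iteration 3: no new sets; the family is a σ-algebra.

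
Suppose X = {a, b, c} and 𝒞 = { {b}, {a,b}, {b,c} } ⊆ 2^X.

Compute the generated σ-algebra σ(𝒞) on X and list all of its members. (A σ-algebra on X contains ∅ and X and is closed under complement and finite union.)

σ(𝒞) (8 sets): { {}, {a}, {b}, {c}, {a,b}, {a,c}, {b,c}, X }

Derivation:
Begin from { {}, {b}, {a,b}, {b,c}, X } (that is, 𝒞 plus ∅ and X).
Iteration 1: +3 →
  {a}  = X∖{b,c}
  {c}  = X∖{a,b}
  {a,c}  = X∖{b}
  |family| = 8
Iteration 2: stable.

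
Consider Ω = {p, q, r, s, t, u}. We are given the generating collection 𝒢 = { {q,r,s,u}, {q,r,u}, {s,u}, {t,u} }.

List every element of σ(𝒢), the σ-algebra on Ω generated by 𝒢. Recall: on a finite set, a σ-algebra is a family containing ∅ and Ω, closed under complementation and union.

Begin from { ∅, {s,u}, {t,u}, {q,r,u}, {q,r,s,u}, Ω } (that is, 𝒢 plus ∅ and Ω).
Iteration 1 (7 new):
  {p,t}  = Ω∖{q,r,s,u}
  {p,s,t}  = Ω∖{q,r,u}
  {s,t,u}  = {t,u} ∪ {s,u}
  {p,q,r,s}  = Ω∖{t,u}
  {p,q,r,t}  = Ω∖{s,u}
  {q,r,t,u}  = {t,u} ∪ {q,r,u}
  {q,r,s,t,u}  = {t,u} ∪ {q,r,s,u}
  (now 13)
Iteration 2: +8 →
  {p}  = Ω∖{q,r,s,t,u}
  {p,s}  = Ω∖{q,r,t,u}
  {p,q,r}  = Ω∖{s,t,u}
  {p,t,u}  = {t,u} ∪ {p,t}
  {p,s,t,u}  = {p,s,t} ∪ {t,u}
  {p,q,r,s,t}  = {p,s,t} ∪ {p,q,r,s}
  {p,q,r,s,u}  = {q,r,u} ∪ {p,q,r,s}
  {p,q,r,t,u}  = {t,u} ∪ {p,q,r,t}
  (now 21)
Iteration 3: +7 →
  {s}  = Ω∖{p,q,r,t,u}
  {t}  = Ω∖{p,q,r,s,u}
  {u}  = Ω∖{p,q,r,s,t}
  {q,r}  = Ω∖{p,s,t,u}
  {p,s,u}  = {p,s} ∪ {s,u}
  {q,r,s}  = Ω∖{p,t,u}
  {p,q,r,u}  = {p,q,r} ∪ {q,r,u}
  (now 28)
Iteration 4. New:
  {p,u}  = {p} ∪ {u}
  {s,t}  = Ω∖{p,q,r,u}
  {q,r,t}  = Ω∖{p,s,u}
  {q,r,s,t}  = {q,r,s} ∪ {t}
  (now 32)
Iteration 5: closed — nothing new.

|σ(𝒢)| = 32.  σ(𝒢) = { ∅, {p}, {s}, {t}, {u}, {p,s}, {p,t}, {p,u}, {q,r}, {s,t}, {s,u}, {t,u}, {p,q,r}, {p,s,t}, {p,s,u}, {p,t,u}, {q,r,s}, {q,r,t}, {q,r,u}, {s,t,u}, {p,q,r,s}, {p,q,r,t}, {p,q,r,u}, {p,s,t,u}, {q,r,s,t}, {q,r,s,u}, {q,r,t,u}, {p,q,r,s,t}, {p,q,r,s,u}, {p,q,r,t,u}, {q,r,s,t,u}, Ω }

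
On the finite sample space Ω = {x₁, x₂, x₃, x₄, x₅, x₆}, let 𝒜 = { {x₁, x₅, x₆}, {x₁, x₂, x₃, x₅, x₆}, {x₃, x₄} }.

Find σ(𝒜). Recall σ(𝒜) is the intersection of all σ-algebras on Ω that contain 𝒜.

σ(𝒜) (16 sets): { ∅, {x₂}, {x₃}, {x₄}, {x₂, x₃}, {x₂, x₄}, {x₃, x₄}, {x₁, x₅, x₆}, {x₂, x₃, x₄}, {x₁, x₂, x₅, x₆}, {x₁, x₃, x₅, x₆}, {x₁, x₄, x₅, x₆}, {x₁, x₂, x₃, x₅, x₆}, {x₁, x₂, x₄, x₅, x₆}, {x₁, x₃, x₄, x₅, x₆}, Ω }

Trace:
Initial family (5 sets): { ∅, {x₃, x₄}, {x₁, x₅, x₆}, {x₁, x₂, x₃, x₅, x₆}, Ω }.
Step 1: 4 new —
  {x₄}  = ᶜ of {x₁, x₂, x₃, x₅, x₆}
  {x₂, x₃, x₄}  = ᶜ of {x₁, x₅, x₆}
  {x₁, x₂, x₅, x₆}  = ᶜ of {x₃, x₄}
  {x₁, x₃, x₄, x₅, x₆}  = {x₃, x₄} ∪ {x₁, x₅, x₆}
  — 9 sets.
Step 2: +3 →
  {x₂}  = ᶜ of {x₁, x₃, x₄, x₅, x₆}
  {x₁, x₄, x₅, x₆}  = {x₁, x₅, x₆} ∪ {x₄}
  {x₁, x₂, x₄, x₅, x₆}  = {x₄} ∪ {x₁, x₂, x₅, x₆}
  — 12 sets.
Step 3. New:
  {x₃}  = ᶜ of {x₁, x₂, x₄, x₅, x₆}
  {x₂, x₃}  = ᶜ of {x₁, x₄, x₅, x₆}
  {x₂, x₄}  = {x₄} ∪ {x₂}
  — 15 sets.
Step 4: +1 →
  {x₁, x₃, x₅, x₆}  = ᶜ of {x₂, x₄}
  — 16 sets.
Step 5: closed — nothing new.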